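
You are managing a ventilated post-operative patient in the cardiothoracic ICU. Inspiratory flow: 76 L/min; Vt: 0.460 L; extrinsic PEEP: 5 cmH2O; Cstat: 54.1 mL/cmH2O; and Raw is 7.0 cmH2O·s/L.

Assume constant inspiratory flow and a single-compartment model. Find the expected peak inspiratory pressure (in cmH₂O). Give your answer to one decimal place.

22.4

Flow: 76 L/min ÷ 60 = 1.2667 L/s.
Equation of motion (constant flow): PIP = Vt/C + R·V̇ + PEEP.
PIP = 460/54.1 + 7.0×1.2667 + 5 = 8.503 + 8.867 + 5 = 22.37 cmH2O.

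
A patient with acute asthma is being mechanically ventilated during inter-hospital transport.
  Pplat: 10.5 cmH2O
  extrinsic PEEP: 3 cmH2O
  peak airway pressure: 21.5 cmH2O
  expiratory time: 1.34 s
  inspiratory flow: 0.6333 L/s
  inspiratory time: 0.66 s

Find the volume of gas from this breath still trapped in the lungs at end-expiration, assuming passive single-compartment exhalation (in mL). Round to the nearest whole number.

Vt = flow × Ti = 0.6333 L/s × 0.66 s × 1000 mL/L = 417.98 mL.
R = (PIP − Pplat)/V̇ = (21.5 − 10.5) / 0.6333 = 11.0/0.6333 = 17.369 cmH2O·s/L.
C = Vt/(Pplat − PEEP) = 417.98 / (10.5 − 3) = 417.98/7.5 = 55.731 mL/cmH2O.
τ = R × C = 17.369 × 0.05573 L/cmH2O = 0.968 s.
Fraction remaining = e^(−Te/τ) = e^(−1.34/0.968) = 0.2505.
Trapped volume = 417.98 × 0.2505 = 104.7 mL.

105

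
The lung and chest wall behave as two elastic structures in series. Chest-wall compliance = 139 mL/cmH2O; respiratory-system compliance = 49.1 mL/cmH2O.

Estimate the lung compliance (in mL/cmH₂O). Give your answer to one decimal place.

75.9

1/CL = 1/Crs − 1/Ccw.
1/CL = 1/49.1 − 1/139 = 0.01317.
CL = 75.93 mL/cmH2O.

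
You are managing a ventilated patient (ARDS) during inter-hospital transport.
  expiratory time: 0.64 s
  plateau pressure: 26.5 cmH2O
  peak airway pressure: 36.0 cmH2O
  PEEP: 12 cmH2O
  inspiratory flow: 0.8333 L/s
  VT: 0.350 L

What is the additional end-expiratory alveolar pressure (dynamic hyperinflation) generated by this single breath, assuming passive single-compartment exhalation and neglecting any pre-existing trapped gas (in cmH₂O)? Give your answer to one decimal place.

R = (PIP − Pplat)/V̇ = (36.0 − 26.5) / 0.8333 = 9.5/0.8333 = 11.4 cmH2O·s/L.
C = Vt/(Pplat − PEEP) = 350.0 / (26.5 − 12) = 350.0/14.5 = 24.138 mL/cmH2O.
τ = R × C = 11.4 × 0.02414 L/cmH2O = 0.2752 s.
Fraction remaining = e^(−Te/τ) = e^(−0.64/0.2752) = 0.09773; trapped volume = 350.0 × 0.09773 = 34.206 mL.
Additional alveolar pressure from trapping ≈ V_trapped / C = 34.206 / 24.138 = 1.417 cmH2O.

1.4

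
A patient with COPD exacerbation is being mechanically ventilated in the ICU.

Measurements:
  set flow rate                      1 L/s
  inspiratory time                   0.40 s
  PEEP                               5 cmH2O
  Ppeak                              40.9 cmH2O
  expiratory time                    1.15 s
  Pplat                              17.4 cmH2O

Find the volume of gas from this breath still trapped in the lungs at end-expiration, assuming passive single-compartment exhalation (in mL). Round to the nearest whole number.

88

Vt = flow × Ti = 1 L/s × 0.40 s × 1000 mL/L = 400.0 mL.
R = (PIP − Pplat)/V̇ = (40.9 − 17.4) / 1 = 23.5/1 = 23.5 cmH2O·s/L.
C = Vt/(Pplat − PEEP) = 400.0 / (17.4 − 5) = 400.0/12.4 = 32.258 mL/cmH2O.
τ = R × C = 23.5 × 0.03226 L/cmH2O = 0.7581 s.
Fraction remaining = e^(−Te/τ) = e^(−1.15/0.7581) = 0.2194.
Trapped volume = 400.0 × 0.2194 = 87.76 mL.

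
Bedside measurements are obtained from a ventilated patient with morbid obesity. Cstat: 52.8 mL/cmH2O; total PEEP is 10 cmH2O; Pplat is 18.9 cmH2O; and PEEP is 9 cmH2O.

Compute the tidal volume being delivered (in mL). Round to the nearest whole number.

470

End-expiratory occlusion gives total PEEP = 10 cmH2O (intrinsic PEEP = 10 − 9 = 1). Use total PEEP for the elastic gradient.
Vt = Cstat × (Pplat − PEEPtotal) = 52.8 × (18.9 − 10) = 52.8 × 8.9 = 469.92 mL.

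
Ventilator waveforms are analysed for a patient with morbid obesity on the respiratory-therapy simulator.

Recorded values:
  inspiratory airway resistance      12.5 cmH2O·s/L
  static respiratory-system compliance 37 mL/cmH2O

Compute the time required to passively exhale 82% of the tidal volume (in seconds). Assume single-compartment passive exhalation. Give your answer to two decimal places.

0.79

τ = R × C = 12.5 × 37 mL/cmH2O = 12.5 × 0.037 L/cmH2O = 0.4625 s.
Exhaled fraction f = 1 − e^(−t/τ) → t = −τ·ln(1 − f) = −0.4625·ln(0.18) = 0.7931 s.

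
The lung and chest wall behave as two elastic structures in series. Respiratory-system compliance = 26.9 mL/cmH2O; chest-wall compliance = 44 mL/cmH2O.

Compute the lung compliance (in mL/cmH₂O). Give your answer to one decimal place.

1/CL = 1/Crs − 1/Ccw.
1/CL = 1/26.9 − 1/44 = 0.01445.
CL = 69.204 mL/cmH2O.

69.2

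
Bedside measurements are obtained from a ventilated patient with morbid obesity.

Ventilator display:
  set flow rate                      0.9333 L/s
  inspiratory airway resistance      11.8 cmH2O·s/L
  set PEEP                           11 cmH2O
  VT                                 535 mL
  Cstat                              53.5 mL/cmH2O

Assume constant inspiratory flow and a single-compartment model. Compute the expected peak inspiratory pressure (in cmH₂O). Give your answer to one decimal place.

Equation of motion (constant flow): PIP = Vt/C + R·V̇ + PEEP.
PIP = 535/53.5 + 11.8×0.9333 + 11 = 10.0 + 11.013 + 11 = 32.013 cmH2O.

32.0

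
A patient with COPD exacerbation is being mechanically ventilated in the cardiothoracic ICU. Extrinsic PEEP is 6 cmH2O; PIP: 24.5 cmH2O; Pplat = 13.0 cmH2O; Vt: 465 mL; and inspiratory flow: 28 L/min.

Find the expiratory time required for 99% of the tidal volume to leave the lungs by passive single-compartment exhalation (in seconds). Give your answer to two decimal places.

Flow: 28 L/min ÷ 60 = 0.4667 L/s.
R = (PIP − Pplat)/V̇ = (24.5 − 13.0) / 0.4667 = 11.5/0.4667 = 24.641 cmH2O·s/L.
C = Vt/(Pplat − PEEP) = 465.0 / (13.0 − 6) = 465.0/7.0 = 66.429 mL/cmH2O.
τ = R × C = 24.641 × 0.06643 L/cmH2O = 1.637 s.
t = −τ·ln(1 − 0.99) = −1.637·ln(0.01) = 7.539 s.

7.54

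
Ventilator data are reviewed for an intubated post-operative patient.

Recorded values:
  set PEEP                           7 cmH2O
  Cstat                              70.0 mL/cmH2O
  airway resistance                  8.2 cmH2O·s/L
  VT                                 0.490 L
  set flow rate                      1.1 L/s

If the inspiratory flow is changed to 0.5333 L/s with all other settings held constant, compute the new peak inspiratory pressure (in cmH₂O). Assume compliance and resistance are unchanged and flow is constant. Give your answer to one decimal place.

18.4

PIP = Vt/C + R·V̇ + PEEP (constant-flow equation of motion).
Only the resistive term changes: ΔPIP = R × ΔV̇ = 8.2 × (0.5333 − 1.1) = 8.2 × -0.5667 = -4.647 cmH2O.
Original PIP = 490/70.0 + 8.2×1.1 + 7 = 23.02 cmH2O; new PIP = 23.02 + (-4.647) = 18.373 cmH2O.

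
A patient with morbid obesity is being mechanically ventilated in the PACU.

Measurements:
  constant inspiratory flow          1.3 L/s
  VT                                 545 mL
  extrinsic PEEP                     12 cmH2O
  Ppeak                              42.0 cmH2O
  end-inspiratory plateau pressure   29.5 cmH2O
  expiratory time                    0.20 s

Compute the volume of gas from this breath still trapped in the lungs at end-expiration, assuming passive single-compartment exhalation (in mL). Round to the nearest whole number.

279

R = (PIP − Pplat)/V̇ = (42.0 − 29.5) / 1.3 = 12.5/1.3 = 9.615 cmH2O·s/L.
C = Vt/(Pplat − PEEP) = 545.0 / (29.5 − 12) = 545.0/17.5 = 31.143 mL/cmH2O.
τ = R × C = 9.615 × 0.03114 L/cmH2O = 0.2994 s.
Fraction remaining = e^(−Te/τ) = e^(−0.20/0.2994) = 0.5127.
Trapped volume = 545.0 × 0.5127 = 279.42 mL.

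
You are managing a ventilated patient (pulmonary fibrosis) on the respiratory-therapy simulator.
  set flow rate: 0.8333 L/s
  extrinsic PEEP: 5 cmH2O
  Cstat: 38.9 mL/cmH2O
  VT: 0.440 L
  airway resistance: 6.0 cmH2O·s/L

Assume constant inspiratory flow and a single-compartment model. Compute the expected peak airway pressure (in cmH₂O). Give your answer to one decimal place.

21.3

Equation of motion (constant flow): PIP = Vt/C + R·V̇ + PEEP.
PIP = 440/38.9 + 6.0×0.8333 + 5 = 11.311 + 5.0 + 5 = 21.311 cmH2O.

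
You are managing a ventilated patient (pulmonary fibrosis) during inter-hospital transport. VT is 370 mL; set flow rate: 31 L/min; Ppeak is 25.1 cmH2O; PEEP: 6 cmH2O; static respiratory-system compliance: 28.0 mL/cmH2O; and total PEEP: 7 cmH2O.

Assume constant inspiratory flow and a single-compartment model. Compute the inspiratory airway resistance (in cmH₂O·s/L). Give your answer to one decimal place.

9.5

Flow: 31 L/min ÷ 60 = 0.5167 L/s.
Total PEEP = 7 cmH2O (set 6 + intrinsic 1); this is the baseline alveolar pressure.
Equation of motion (constant flow): PIP = Vt/C + R·V̇ + PEEP.
R·V̇ = PIP − Vt/C − PEEP = 25.1 − 370/28.0 − 7 = 25.1 − 13.214 − 7 = 4.886 cmH2O.
R = 4.886 / 0.5167 = 9.456 cmH2O·s/L.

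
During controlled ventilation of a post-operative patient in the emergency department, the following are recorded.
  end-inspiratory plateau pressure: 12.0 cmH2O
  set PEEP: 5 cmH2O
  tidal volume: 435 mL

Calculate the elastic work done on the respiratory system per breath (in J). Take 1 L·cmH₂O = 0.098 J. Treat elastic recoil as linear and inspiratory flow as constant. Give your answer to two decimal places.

0.15

Elastic work ≈ ½ × (Pplat − PEEP) × Vt = 0.5 × (12.0 − 5) × 0.435 L = 0.5 × 7.0 × 0.435 = 1.523 L·cmH2O.
× 0.098 J/(L·cmH2O) → 0.1493 J.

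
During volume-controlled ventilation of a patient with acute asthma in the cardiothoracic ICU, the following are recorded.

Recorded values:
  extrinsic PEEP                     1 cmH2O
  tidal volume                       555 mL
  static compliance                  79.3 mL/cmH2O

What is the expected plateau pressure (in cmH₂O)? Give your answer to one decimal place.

Pplat = PEEP + Vt / Cstat = 1 + 555 / 79.3 = 1 + 6.999 = 7.999 cmH2O.

8.0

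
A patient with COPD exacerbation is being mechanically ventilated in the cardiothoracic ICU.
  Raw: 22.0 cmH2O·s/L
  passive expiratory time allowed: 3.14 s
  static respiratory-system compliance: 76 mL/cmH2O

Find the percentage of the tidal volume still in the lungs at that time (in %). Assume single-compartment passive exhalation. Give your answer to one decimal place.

τ = R × C = 22.0 × 76 mL/cmH2O = 22.0 × 0.076 L/cmH2O = 1.672 s.
Passive exhalation: V(t)/V₀ = e^(−t/τ) = e^(−3.14/1.672) = 0.1529.
Fraction remaining = 0.1529 → 15.29%.

15.3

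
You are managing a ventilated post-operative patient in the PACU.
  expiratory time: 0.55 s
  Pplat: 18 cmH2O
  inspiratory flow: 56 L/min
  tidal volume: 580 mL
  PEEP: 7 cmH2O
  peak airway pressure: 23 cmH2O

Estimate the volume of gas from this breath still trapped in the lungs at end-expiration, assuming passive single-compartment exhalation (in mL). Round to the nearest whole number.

Flow: 56 L/min ÷ 60 = 0.9333 L/s.
R = (PIP − Pplat)/V̇ = (23 − 18) / 0.9333 = 5.0/0.9333 = 5.357 cmH2O·s/L.
C = Vt/(Pplat − PEEP) = 580.0 / (18 − 7) = 580.0/11.0 = 52.727 mL/cmH2O.
τ = R × C = 5.357 × 0.05273 L/cmH2O = 0.2825 s.
Fraction remaining = e^(−Te/τ) = e^(−0.55/0.2825) = 0.1427.
Trapped volume = 580.0 × 0.1427 = 82.766 mL.

83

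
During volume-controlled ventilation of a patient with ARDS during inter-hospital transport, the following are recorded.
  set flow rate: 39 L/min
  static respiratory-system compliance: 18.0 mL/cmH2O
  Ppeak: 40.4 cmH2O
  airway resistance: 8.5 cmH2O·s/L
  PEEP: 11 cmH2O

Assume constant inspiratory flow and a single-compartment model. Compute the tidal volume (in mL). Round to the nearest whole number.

Flow: 39 L/min ÷ 60 = 0.65 L/s.
Equation of motion (constant flow): PIP = Vt/C + R·V̇ + PEEP.
Vt/C = PIP − R·V̇ − PEEP = 40.4 − 5.525 − 11 = 23.875 cmH2O.
Vt = C × 23.875 = 18.0 × 23.875 = 429.75 mL.

430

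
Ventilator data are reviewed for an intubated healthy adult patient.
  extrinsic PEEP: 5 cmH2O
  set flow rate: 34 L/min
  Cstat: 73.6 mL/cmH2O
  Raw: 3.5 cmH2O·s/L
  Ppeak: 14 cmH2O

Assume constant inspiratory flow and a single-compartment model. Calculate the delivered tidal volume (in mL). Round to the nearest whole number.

Flow: 34 L/min ÷ 60 = 0.5667 L/s.
Equation of motion (constant flow): PIP = Vt/C + R·V̇ + PEEP.
Vt/C = PIP − R·V̇ − PEEP = 14 − 1.983 − 5 = 7.017 cmH2O.
Vt = C × 7.017 = 73.6 × 7.017 = 516.45 mL.

516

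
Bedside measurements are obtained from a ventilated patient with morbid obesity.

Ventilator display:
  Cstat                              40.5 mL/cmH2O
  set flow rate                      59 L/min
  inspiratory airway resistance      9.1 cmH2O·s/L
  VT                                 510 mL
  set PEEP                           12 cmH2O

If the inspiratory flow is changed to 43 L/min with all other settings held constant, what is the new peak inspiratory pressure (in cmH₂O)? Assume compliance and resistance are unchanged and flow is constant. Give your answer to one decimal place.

Flow: 59 L/min ÷ 60 = 0.9833 L/s.
New flow: 43 L/min ÷ 60 = 0.7167 L/s.
PIP = Vt/C + R·V̇ + PEEP (constant-flow equation of motion).
Only the resistive term changes: ΔPIP = R × ΔV̇ = 9.1 × (0.7167 − 0.9833) = 9.1 × -0.2666 = -2.426 cmH2O.
Original PIP = 510/40.5 + 9.1×0.9833 + 12 = 33.541 cmH2O; new PIP = 33.541 + (-2.426) = 31.115 cmH2O.

31.1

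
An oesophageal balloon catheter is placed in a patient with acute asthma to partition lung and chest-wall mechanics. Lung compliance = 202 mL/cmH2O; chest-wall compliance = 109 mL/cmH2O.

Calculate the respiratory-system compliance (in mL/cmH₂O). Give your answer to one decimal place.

Lung and chest wall are elastances in series: 1/Crs = 1/CL + 1/Ccw.
1/Crs = 1/202 + 1/109 = 0.01412.
Crs = 70.822 mL/cmH2O.

70.8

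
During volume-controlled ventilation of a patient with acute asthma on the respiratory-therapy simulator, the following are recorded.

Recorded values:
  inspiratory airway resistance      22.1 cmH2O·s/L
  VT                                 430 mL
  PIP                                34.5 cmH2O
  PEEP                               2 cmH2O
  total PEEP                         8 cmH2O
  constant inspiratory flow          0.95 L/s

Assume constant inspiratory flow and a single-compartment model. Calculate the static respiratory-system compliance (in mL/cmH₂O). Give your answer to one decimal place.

Total PEEP = 8 cmH2O (set 2 + intrinsic 6); this is the baseline alveolar pressure.
Equation of motion (constant flow): PIP = Vt/C + R·V̇ + PEEP.
Vt/C = PIP − R·V̇ − PEEP = 34.5 − 22.1×0.95 − 8 = 34.5 − 20.995 − 8 = 5.505 cmH2O.
C = Vt / 5.505 = 430 / 5.505 = 78.111 mL/cmH2O.

78.1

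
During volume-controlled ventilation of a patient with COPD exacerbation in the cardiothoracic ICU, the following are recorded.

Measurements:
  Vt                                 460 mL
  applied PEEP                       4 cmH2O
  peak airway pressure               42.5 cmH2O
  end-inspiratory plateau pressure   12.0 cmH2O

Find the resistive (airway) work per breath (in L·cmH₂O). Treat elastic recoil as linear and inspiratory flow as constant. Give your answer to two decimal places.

With constant inspiratory flow the resistive pressure is constant at PIP − Pplat = 42.5 − 12.0 = 30.5 cmH2O, so resistive work = 30.5 × 0.460 = 14.03 L·cmH2O.

14.03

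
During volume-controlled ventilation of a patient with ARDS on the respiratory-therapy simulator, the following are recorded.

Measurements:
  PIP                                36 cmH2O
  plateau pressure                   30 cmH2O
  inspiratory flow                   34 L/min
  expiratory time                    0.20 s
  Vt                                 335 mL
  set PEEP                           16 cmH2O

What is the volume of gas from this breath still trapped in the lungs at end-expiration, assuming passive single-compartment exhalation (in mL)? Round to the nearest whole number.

Flow: 34 L/min ÷ 60 = 0.5667 L/s.
R = (PIP − Pplat)/V̇ = (36 − 30) / 0.5667 = 6.0/0.5667 = 10.588 cmH2O·s/L.
C = Vt/(Pplat − PEEP) = 335.0 / (30 − 16) = 335.0/14.0 = 23.929 mL/cmH2O.
τ = R × C = 10.588 × 0.02393 L/cmH2O = 0.2534 s.
Fraction remaining = e^(−Te/τ) = e^(−0.20/0.2534) = 0.4542.
Trapped volume = 335.0 × 0.4542 = 152.16 mL.

152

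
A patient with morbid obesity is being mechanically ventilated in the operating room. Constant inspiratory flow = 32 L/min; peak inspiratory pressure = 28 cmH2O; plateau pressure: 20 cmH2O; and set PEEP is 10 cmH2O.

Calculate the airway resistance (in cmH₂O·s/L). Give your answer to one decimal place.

Flow: 32 L/min ÷ 60 = 0.5333 L/s.
Raw = (PIP − Pplat) / flow = (28 − 20) / 0.5333 = 8.0 / 0.5333 = 15.001 cmH2O·s/L.

15.0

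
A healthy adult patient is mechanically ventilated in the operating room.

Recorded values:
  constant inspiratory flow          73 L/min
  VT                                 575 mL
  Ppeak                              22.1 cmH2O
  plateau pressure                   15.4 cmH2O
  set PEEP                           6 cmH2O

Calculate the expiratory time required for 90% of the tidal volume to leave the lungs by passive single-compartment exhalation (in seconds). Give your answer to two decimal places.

0.78

Flow: 73 L/min ÷ 60 = 1.2167 L/s.
R = (PIP − Pplat)/V̇ = (22.1 − 15.4) / 1.2167 = 6.7/1.2167 = 5.507 cmH2O·s/L.
C = Vt/(Pplat − PEEP) = 575.0 / (15.4 − 6) = 575.0/9.4 = 61.17 mL/cmH2O.
τ = R × C = 5.507 × 0.06117 L/cmH2O = 0.3369 s.
t = −τ·ln(1 − 0.90) = −0.3369·ln(0.1) = 0.7757 s.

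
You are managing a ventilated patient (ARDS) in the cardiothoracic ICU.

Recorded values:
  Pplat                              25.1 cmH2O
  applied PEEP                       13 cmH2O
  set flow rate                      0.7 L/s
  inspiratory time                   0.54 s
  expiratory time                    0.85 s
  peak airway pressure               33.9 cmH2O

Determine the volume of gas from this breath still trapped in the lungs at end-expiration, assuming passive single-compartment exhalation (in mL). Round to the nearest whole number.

Vt = flow × Ti = 0.7 L/s × 0.54 s × 1000 mL/L = 378.0 mL.
R = (PIP − Pplat)/V̇ = (33.9 − 25.1) / 0.7 = 8.8/0.7 = 12.571 cmH2O·s/L.
C = Vt/(Pplat − PEEP) = 378.0 / (25.1 − 13) = 378.0/12.1 = 31.24 mL/cmH2O.
τ = R × C = 12.571 × 0.03124 L/cmH2O = 0.3927 s.
Fraction remaining = e^(−Te/τ) = e^(−0.85/0.3927) = 0.1148.
Trapped volume = 378.0 × 0.1148 = 43.394 mL.

43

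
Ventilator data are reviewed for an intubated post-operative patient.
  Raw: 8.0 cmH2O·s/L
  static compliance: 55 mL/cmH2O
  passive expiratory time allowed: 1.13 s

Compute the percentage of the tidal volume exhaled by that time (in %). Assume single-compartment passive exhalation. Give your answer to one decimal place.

92.3

τ = R × C = 8.0 × 55 mL/cmH2O = 8.0 × 0.055 L/cmH2O = 0.44 s.
Passive exhalation: V(t)/V₀ = e^(−t/τ) = e^(−1.13/0.44) = 0.07667.
Fraction exhaled = 1 − 0.07667 = 0.9233 → 92.33%.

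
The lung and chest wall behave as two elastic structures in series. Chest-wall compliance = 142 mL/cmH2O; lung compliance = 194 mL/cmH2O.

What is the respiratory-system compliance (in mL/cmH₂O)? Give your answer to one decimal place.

82.0

Lung and chest wall are elastances in series: 1/Crs = 1/CL + 1/Ccw.
1/Crs = 1/194 + 1/142 = 0.0122.
Crs = 81.967 mL/cmH2O.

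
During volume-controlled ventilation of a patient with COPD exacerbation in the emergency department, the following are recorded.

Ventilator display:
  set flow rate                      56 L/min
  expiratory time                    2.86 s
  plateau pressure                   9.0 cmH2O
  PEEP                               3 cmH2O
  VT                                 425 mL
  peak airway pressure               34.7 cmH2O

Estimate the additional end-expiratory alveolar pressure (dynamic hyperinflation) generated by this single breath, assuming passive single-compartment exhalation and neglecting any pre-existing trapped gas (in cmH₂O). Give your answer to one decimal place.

Flow: 56 L/min ÷ 60 = 0.9333 L/s.
R = (PIP − Pplat)/V̇ = (34.7 − 9.0) / 0.9333 = 25.7/0.9333 = 27.537 cmH2O·s/L.
C = Vt/(Pplat − PEEP) = 425.0 / (9.0 − 3) = 425.0/6.0 = 70.833 mL/cmH2O.
τ = R × C = 27.537 × 0.07083 L/cmH2O = 1.95 s.
Fraction remaining = e^(−Te/τ) = e^(−2.86/1.95) = 0.2307; trapped volume = 425.0 × 0.2307 = 98.048 mL.
Additional alveolar pressure from trapping ≈ V_trapped / C = 98.048 / 70.833 = 1.384 cmH2O.

1.4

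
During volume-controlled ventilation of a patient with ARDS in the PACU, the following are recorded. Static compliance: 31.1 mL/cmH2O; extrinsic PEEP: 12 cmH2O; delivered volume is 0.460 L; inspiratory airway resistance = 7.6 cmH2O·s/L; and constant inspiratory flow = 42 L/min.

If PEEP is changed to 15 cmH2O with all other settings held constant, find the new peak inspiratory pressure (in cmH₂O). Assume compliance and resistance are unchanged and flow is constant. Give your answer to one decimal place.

35.1

Flow: 42 L/min ÷ 60 = 0.7 L/s.
PIP = Vt/C + R·V̇ + PEEP (constant-flow equation of motion).
Only the baseline term changes: ΔPIP = ΔPEEP = 15 − 12 = 3.0 cmH2O.
Original PIP = 460/31.1 + 7.6×0.7 + 12 = 32.111 cmH2O; new PIP = 32.111 + (3.0) = 35.111 cmH2O.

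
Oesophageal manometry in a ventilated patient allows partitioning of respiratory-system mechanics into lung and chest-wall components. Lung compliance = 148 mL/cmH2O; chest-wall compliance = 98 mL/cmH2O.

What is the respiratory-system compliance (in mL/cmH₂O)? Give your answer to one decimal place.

59.0

Lung and chest wall are elastances in series: 1/Crs = 1/CL + 1/Ccw.
1/Crs = 1/148 + 1/98 = 0.01696.
Crs = 58.962 mL/cmH2O.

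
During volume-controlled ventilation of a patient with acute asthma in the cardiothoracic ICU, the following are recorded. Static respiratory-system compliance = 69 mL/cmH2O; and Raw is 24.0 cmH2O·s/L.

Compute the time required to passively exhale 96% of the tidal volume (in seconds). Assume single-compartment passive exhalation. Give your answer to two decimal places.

5.33

τ = R × C = 24.0 × 69 mL/cmH2O = 24.0 × 0.069 L/cmH2O = 1.656 s.
Exhaled fraction f = 1 − e^(−t/τ) → t = −τ·ln(1 − f) = −1.656·ln(0.04) = 5.33 s.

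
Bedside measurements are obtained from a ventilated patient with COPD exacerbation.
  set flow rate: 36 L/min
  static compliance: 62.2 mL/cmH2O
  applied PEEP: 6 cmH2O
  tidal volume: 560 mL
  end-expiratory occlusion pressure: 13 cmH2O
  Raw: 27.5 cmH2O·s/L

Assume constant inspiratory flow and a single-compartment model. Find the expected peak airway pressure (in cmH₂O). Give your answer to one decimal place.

Flow: 36 L/min ÷ 60 = 0.6 L/s.
Total PEEP = 13 cmH2O (set 6 + intrinsic 7); this is the baseline alveolar pressure.
Equation of motion (constant flow): PIP = Vt/C + R·V̇ + PEEP.
PIP = 560/62.2 + 27.5×0.6 + 13 = 9.003 + 16.5 + 13 = 38.503 cmH2O.

38.5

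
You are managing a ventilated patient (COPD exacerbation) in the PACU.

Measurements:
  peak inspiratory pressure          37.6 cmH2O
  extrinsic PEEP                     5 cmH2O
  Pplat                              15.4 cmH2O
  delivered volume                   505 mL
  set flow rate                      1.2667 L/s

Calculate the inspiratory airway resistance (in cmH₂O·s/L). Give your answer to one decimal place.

Raw = (PIP − Pplat) / flow = (37.6 − 15.4) / 1.2667 = 22.2 / 1.2667 = 17.526 cmH2O·s/L.

17.5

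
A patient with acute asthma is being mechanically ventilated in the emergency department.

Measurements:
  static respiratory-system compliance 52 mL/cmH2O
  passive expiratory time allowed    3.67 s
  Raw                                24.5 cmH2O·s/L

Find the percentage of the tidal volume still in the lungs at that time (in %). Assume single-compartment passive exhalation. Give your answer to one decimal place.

τ = R × C = 24.5 × 52 mL/cmH2O = 24.5 × 0.052 L/cmH2O = 1.274 s.
Passive exhalation: V(t)/V₀ = e^(−t/τ) = e^(−3.67/1.274) = 0.0561.
Fraction remaining = 0.0561 → 5.61%.

5.6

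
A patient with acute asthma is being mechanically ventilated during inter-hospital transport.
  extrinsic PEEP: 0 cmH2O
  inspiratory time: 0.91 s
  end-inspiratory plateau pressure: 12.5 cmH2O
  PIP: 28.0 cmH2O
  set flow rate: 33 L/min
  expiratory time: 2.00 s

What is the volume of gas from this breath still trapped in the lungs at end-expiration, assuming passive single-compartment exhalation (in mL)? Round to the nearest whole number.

85

Flow: 33 L/min ÷ 60 = 0.55 L/s.
Vt = flow × Ti = 0.55 L/s × 0.91 s × 1000 mL/L = 500.5 mL.
R = (PIP − Pplat)/V̇ = (28.0 − 12.5) / 0.55 = 15.5/0.55 = 28.182 cmH2O·s/L.
C = Vt/(Pplat − PEEP) = 500.5 / (12.5 − 0) = 500.5/12.5 = 40.04 mL/cmH2O.
τ = R × C = 28.182 × 0.04004 L/cmH2O = 1.128 s.
Fraction remaining = e^(−Te/τ) = e^(−2.00/1.128) = 0.1698.
Trapped volume = 500.5 × 0.1698 = 84.985 mL.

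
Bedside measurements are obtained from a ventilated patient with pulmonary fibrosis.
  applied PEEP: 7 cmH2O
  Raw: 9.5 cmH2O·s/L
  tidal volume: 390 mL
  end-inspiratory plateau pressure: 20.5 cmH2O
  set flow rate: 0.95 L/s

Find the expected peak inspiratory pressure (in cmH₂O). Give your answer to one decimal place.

29.5

PIP = Pplat + Raw × flow = 20.5 + 9.5 × 0.95 = 20.5 + 9.025 = 29.525 cmH2O.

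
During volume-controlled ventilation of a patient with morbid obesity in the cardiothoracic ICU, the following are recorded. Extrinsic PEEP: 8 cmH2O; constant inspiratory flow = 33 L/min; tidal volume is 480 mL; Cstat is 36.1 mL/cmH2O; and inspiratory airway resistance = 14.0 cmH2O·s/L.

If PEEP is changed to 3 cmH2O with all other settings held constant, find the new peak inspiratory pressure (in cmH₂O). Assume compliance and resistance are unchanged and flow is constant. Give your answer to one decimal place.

Flow: 33 L/min ÷ 60 = 0.55 L/s.
PIP = Vt/C + R·V̇ + PEEP (constant-flow equation of motion).
Only the baseline term changes: ΔPIP = ΔPEEP = 3 − 8 = -5.0 cmH2O.
Original PIP = 480/36.1 + 14.0×0.55 + 8 = 28.996 cmH2O; new PIP = 28.996 + (-5.0) = 23.996 cmH2O.

24.0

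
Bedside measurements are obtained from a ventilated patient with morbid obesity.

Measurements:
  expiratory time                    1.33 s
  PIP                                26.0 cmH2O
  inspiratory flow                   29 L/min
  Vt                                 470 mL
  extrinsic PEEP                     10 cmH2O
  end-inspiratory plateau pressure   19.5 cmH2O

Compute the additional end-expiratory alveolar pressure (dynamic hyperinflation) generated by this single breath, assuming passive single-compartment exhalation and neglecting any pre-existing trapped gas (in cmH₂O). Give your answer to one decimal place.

1.3

Flow: 29 L/min ÷ 60 = 0.4833 L/s.
R = (PIP − Pplat)/V̇ = (26.0 − 19.5) / 0.4833 = 6.5/0.4833 = 13.449 cmH2O·s/L.
C = Vt/(Pplat − PEEP) = 470.0 / (19.5 − 10) = 470.0/9.5 = 49.474 mL/cmH2O.
τ = R × C = 13.449 × 0.04947 L/cmH2O = 0.6653 s.
Fraction remaining = e^(−Te/τ) = e^(−1.33/0.6653) = 0.1355; trapped volume = 470.0 × 0.1355 = 63.685 mL.
Additional alveolar pressure from trapping ≈ V_trapped / C = 63.685 / 49.474 = 1.287 cmH2O.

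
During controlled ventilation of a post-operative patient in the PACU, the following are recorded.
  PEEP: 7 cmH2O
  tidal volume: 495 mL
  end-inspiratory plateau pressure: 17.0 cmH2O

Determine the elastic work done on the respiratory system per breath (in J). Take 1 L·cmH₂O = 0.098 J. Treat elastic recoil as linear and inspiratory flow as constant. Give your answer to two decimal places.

Elastic work ≈ ½ × (Pplat − PEEP) × Vt = 0.5 × (17.0 − 7) × 0.495 L = 0.5 × 10.0 × 0.495 = 2.475 L·cmH2O.
× 0.098 J/(L·cmH2O) → 0.2426 J.

0.24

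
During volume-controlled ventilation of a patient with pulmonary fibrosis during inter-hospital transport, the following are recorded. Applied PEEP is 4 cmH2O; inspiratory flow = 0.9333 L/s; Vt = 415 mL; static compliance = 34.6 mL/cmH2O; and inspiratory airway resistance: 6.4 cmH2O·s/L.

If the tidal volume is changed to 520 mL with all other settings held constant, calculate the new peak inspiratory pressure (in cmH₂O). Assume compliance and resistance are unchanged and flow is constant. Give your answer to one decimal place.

25.0

PIP = Vt/C + R·V̇ + PEEP (constant-flow equation of motion).
Only the elastic term changes: ΔPIP = ΔVt / C = (520 − 415) / 34.6 = 3.035 cmH2O.
Original PIP = 415/34.6 + 6.4×0.9333 + 4 = 21.967 cmH2O; new PIP = 21.967 + (3.035) = 25.002 cmH2O.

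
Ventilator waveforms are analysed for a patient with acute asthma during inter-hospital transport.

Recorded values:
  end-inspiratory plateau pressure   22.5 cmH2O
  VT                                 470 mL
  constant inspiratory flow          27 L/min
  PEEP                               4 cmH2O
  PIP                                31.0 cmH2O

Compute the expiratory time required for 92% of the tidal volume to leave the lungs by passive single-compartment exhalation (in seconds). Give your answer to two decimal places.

1.21

Flow: 27 L/min ÷ 60 = 0.45 L/s.
R = (PIP − Pplat)/V̇ = (31.0 − 22.5) / 0.45 = 8.5/0.45 = 18.889 cmH2O·s/L.
C = Vt/(Pplat − PEEP) = 470.0 / (22.5 − 4) = 470.0/18.5 = 25.405 mL/cmH2O.
τ = R × C = 18.889 × 0.02541 L/cmH2O = 0.48 s.
t = −τ·ln(1 − 0.92) = −0.48·ln(0.08) = 1.212 s.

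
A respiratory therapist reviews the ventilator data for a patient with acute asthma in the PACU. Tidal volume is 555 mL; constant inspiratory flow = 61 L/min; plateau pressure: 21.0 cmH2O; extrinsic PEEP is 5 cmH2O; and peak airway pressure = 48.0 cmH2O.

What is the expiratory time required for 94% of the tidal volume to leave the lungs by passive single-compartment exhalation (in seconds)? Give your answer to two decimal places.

2.59

Flow: 61 L/min ÷ 60 = 1.0167 L/s.
R = (PIP − Pplat)/V̇ = (48.0 − 21.0) / 1.0167 = 27.0/1.0167 = 26.557 cmH2O·s/L.
C = Vt/(Pplat − PEEP) = 555.0 / (21.0 − 5) = 555.0/16.0 = 34.688 mL/cmH2O.
τ = R × C = 26.557 × 0.03469 L/cmH2O = 0.9213 s.
t = −τ·ln(1 − 0.94) = −0.9213·ln(0.06) = 2.592 s.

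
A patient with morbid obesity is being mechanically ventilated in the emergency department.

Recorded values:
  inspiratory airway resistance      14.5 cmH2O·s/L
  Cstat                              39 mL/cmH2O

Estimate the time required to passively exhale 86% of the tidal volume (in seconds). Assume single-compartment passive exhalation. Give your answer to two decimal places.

1.11

τ = R × C = 14.5 × 39 mL/cmH2O = 14.5 × 0.039 L/cmH2O = 0.5655 s.
Exhaled fraction f = 1 − e^(−t/τ) → t = −τ·ln(1 − f) = −0.5655·ln(0.14) = 1.112 s.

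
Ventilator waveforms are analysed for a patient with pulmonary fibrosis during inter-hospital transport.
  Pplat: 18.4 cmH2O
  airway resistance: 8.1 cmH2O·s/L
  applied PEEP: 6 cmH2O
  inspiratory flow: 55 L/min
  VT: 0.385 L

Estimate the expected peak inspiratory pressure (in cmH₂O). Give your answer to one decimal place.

25.8

Flow: 55 L/min ÷ 60 = 0.9167 L/s.
PIP = Pplat + Raw × flow = 18.4 + 8.1 × 0.9167 = 18.4 + 7.425 = 25.825 cmH2O.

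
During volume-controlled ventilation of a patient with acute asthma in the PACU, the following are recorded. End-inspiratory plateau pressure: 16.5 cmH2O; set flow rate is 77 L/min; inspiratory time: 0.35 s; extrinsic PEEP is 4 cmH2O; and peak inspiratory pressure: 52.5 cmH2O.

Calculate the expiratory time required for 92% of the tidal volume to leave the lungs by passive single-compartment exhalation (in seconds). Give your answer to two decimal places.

Flow: 77 L/min ÷ 60 = 1.2833 L/s.
Vt = flow × Ti = 1.2833 L/s × 0.35 s × 1000 mL/L = 449.16 mL.
R = (PIP − Pplat)/V̇ = (52.5 − 16.5) / 1.2833 = 36.0/1.2833 = 28.053 cmH2O·s/L.
C = Vt/(Pplat − PEEP) = 449.16 / (16.5 − 4) = 449.16/12.5 = 35.933 mL/cmH2O.
τ = R × C = 28.053 × 0.03593 L/cmH2O = 1.008 s.
t = −τ·ln(1 − 0.92) = −1.008·ln(0.08) = 2.546 s.

2.55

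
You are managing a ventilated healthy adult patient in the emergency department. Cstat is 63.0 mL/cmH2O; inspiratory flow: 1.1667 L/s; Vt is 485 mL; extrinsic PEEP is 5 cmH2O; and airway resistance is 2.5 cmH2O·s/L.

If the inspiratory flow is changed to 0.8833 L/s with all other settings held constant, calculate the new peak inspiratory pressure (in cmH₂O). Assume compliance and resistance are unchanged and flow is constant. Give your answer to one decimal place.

PIP = Vt/C + R·V̇ + PEEP (constant-flow equation of motion).
Only the resistive term changes: ΔPIP = R × ΔV̇ = 2.5 × (0.8833 − 1.1667) = 2.5 × -0.2834 = -0.7085 cmH2O.
Original PIP = 485/63.0 + 2.5×1.1667 + 5 = 15.615 cmH2O; new PIP = 15.615 + (-0.7085) = 14.907 cmH2O.

14.9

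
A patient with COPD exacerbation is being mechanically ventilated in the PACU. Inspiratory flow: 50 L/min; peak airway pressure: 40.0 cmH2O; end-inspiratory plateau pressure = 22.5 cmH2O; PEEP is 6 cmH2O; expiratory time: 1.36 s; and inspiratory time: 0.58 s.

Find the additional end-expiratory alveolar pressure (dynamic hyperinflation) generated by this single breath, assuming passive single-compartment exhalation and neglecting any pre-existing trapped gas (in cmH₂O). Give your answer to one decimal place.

Flow: 50 L/min ÷ 60 = 0.8333 L/s.
Vt = flow × Ti = 0.8333 L/s × 0.58 s × 1000 mL/L = 483.31 mL.
R = (PIP − Pplat)/V̇ = (40.0 − 22.5) / 0.8333 = 17.5/0.8333 = 21.001 cmH2O·s/L.
C = Vt/(Pplat − PEEP) = 483.31 / (22.5 − 6) = 483.31/16.5 = 29.292 mL/cmH2O.
τ = R × C = 21.001 × 0.02929 L/cmH2O = 0.6151 s.
Fraction remaining = e^(−Te/τ) = e^(−1.36/0.6151) = 0.1096; trapped volume = 483.31 × 0.1096 = 52.971 mL.
Additional alveolar pressure from trapping ≈ V_trapped / C = 52.971 / 29.292 = 1.808 cmH2O.

1.8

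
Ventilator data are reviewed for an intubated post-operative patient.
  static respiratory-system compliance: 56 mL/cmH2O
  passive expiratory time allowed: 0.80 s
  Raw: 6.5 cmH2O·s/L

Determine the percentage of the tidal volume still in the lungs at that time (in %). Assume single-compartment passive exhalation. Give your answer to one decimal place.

11.1

τ = R × C = 6.5 × 56 mL/cmH2O = 6.5 × 0.056 L/cmH2O = 0.364 s.
Passive exhalation: V(t)/V₀ = e^(−t/τ) = e^(−0.80/0.364) = 0.111.
Fraction remaining = 0.111 → 11.1%.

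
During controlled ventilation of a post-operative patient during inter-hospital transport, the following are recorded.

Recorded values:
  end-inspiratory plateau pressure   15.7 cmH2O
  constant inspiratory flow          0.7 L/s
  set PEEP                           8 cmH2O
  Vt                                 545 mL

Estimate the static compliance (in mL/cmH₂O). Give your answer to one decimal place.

Cstat = Vt / (Pplat − PEEP) = 545 / (15.7 − 8) = 545 / 7.7 = 70.779 mL/cmH2O.

70.8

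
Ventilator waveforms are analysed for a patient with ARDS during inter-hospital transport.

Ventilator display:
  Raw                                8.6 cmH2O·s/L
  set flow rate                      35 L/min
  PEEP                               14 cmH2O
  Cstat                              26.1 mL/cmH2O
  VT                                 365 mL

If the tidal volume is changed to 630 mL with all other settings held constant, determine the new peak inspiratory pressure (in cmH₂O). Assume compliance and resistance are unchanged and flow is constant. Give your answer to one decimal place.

Flow: 35 L/min ÷ 60 = 0.5833 L/s.
PIP = Vt/C + R·V̇ + PEEP (constant-flow equation of motion).
Only the elastic term changes: ΔPIP = ΔVt / C = (630 − 365) / 26.1 = 10.153 cmH2O.
Original PIP = 365/26.1 + 8.6×0.5833 + 14 = 33.001 cmH2O; new PIP = 33.001 + (10.153) = 43.154 cmH2O.

43.2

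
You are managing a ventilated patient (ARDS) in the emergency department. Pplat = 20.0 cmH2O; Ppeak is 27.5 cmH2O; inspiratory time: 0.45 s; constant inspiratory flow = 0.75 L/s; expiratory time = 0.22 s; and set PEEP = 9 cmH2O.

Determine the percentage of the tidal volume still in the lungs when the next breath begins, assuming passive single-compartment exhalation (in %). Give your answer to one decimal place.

Vt = flow × Ti = 0.75 L/s × 0.45 s × 1000 mL/L = 337.5 mL.
R = (PIP − Pplat)/V̇ = (27.5 − 20.0) / 0.75 = 7.5/0.75 = 10.0 cmH2O·s/L.
C = Vt/(Pplat − PEEP) = 337.5 / (20.0 − 9) = 337.5/11.0 = 30.682 mL/cmH2O.
τ = R × C = 10.0 × 0.03068 L/cmH2O = 0.3068 s.
Fraction remaining at end-expiration = e^(−Te/τ) = e^(−0.22/0.3068) = 0.4882 → 48.82%.

48.8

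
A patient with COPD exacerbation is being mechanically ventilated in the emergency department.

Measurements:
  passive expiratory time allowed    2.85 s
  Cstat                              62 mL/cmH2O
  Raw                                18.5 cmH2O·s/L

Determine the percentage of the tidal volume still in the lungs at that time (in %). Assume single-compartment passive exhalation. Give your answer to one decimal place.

8.3

τ = R × C = 18.5 × 62 mL/cmH2O = 18.5 × 0.062 L/cmH2O = 1.147 s.
Passive exhalation: V(t)/V₀ = e^(−t/τ) = e^(−2.85/1.147) = 0.08335.
Fraction remaining = 0.08335 → 8.335%.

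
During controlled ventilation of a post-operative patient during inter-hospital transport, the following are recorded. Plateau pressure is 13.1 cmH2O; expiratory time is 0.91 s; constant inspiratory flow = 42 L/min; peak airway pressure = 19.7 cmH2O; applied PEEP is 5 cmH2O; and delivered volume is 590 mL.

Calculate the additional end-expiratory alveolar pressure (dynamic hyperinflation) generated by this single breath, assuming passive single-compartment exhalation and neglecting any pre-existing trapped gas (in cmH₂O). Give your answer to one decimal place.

Flow: 42 L/min ÷ 60 = 0.7 L/s.
R = (PIP − Pplat)/V̇ = (19.7 − 13.1) / 0.7 = 6.6/0.7 = 9.429 cmH2O·s/L.
C = Vt/(Pplat − PEEP) = 590.0 / (13.1 − 5) = 590.0/8.1 = 72.84 mL/cmH2O.
τ = R × C = 9.429 × 0.07284 L/cmH2O = 0.6868 s.
Fraction remaining = e^(−Te/τ) = e^(−0.91/0.6868) = 0.2658; trapped volume = 590.0 × 0.2658 = 156.82 mL.
Additional alveolar pressure from trapping ≈ V_trapped / C = 156.82 / 72.84 = 2.153 cmH2O.

2.2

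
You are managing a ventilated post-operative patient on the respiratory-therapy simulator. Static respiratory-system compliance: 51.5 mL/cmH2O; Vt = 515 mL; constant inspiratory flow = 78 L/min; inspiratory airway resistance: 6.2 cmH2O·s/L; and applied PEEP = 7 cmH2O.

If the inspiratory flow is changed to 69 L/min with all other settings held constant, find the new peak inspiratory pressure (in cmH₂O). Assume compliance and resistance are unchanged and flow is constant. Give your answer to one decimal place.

24.1

Flow: 78 L/min ÷ 60 = 1.3 L/s.
New flow: 69 L/min ÷ 60 = 1.15 L/s.
PIP = Vt/C + R·V̇ + PEEP (constant-flow equation of motion).
Only the resistive term changes: ΔPIP = R × ΔV̇ = 6.2 × (1.15 − 1.3) = 6.2 × -0.15 = -0.93 cmH2O.
Original PIP = 515/51.5 + 6.2×1.3 + 7 = 25.06 cmH2O; new PIP = 25.06 + (-0.93) = 24.13 cmH2O.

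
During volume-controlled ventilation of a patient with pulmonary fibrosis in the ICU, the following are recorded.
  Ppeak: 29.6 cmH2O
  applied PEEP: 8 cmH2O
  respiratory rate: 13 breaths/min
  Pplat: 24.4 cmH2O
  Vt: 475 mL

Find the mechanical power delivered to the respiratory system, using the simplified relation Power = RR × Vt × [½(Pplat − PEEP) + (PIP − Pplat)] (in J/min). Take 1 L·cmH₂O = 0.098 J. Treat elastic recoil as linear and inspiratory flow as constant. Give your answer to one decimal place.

Per-breath work = Vt × [½(Pplat−PEEP) + (PIP−Pplat)] = 0.475 × [0.5×16.4 + 5.2] = 0.475 × 13.4 = 6.365 L·cmH2O.
Power = 13 × 6.365 = 82.745 L·cmH2O/min.
× 0.098 J/(L·cmH2O) → 8.109 J/min.

8.1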